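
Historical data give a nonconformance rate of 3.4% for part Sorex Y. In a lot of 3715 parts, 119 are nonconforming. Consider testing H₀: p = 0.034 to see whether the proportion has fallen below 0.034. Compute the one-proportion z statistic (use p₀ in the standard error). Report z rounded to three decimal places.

z = -0.662

p̂ = 119/3715 ≈ 0.032032.
SE = √(p₀(1−p₀)/n) = √(0.032844/3715) = 0.002973.
z = (0.032032 − 0.034)/0.002973 = -0.001968/0.002973 = -0.662.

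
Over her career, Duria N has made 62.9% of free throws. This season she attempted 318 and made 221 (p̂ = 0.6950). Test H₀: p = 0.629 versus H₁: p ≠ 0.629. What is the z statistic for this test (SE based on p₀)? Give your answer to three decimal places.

z = 2.435

p̂ = 221/318 ≈ 0.69497.
Standard error under H₀: √(0.629×0.371/318) = 0.02709.
z = (0.69497 − 0.629)/0.02709 = 0.06597/0.02709 = 2.435.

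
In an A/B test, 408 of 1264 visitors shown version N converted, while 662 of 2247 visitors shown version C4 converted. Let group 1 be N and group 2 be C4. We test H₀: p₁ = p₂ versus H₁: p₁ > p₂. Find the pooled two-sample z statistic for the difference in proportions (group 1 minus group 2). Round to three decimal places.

z = 1.741

p̂₁ = 408/1264 ≈ 0.322785, p̂₂ = 662/2247 ≈ 0.294615.
Pooled p̂ = (408+662)/(1264+2247) = 1070/3511 = 0.304756.
SE = √(0.21188 × 0.00123618) = 0.016184.
z = (0.322785 − 0.294615)/0.016184 = 0.028170/0.016184 = 1.741.
p-value = P(Z > 1.741) ≈ 0.0409.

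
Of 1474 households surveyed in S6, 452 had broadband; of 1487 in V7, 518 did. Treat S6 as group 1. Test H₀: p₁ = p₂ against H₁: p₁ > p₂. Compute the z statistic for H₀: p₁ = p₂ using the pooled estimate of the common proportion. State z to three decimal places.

z = -2.418

p̂₁ = 452/1474 ≈ 0.306649, p̂₂ = 518/1487 ≈ 0.348352.
Pooled p̂ = (452+518)/(1474+1487) = 970/2961 = 0.327592.
SE = √(p̂(1−p̂)(1/n₁+1/n₂)) = √(0.327592·0.672408·0.00135092) = √(0.000297575) = 0.017250.
z = (0.306649 − 0.348352)/0.017250 = -0.041703/0.017250 = -2.418.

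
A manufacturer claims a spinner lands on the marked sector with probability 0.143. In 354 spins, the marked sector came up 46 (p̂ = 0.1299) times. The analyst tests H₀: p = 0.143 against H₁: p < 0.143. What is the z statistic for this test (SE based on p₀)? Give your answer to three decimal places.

p̂ = 46/354 = 0.12994.
SE = √(p₀(1−p₀)/n) = √(0.12255/354) = 0.01861.
z = (0.12994 − 0.143)/0.01861 = -0.01306/0.01861 = -0.702.
p-value = P(Z < -0.702) ≈ 0.2414.

z = -0.702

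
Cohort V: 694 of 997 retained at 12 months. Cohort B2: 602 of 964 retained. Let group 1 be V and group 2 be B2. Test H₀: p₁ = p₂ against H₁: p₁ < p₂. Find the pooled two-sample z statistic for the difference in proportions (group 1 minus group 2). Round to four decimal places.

z = 3.3486

p̂₁ = 694/997 = 0.696088, p̂₂ = 602/964 = 0.624481.
Pooled p̂ = (694+602)/(997+964) = 1296/1961 = 0.660887.
SE = √(0.224115 × 0.00204035) = 0.021384.
z = (0.696088 − 0.624481)/0.021384 = 0.071607/0.021384 = 3.3486.
p-value = P(Z < 3.349) ≈ 0.9996.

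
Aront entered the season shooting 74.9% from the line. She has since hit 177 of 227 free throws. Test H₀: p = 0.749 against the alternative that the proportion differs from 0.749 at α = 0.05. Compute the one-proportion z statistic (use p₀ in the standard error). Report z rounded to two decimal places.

z = 1.07

p̂ = 177/227 ≈ 0.7797.
Under H₀, SE = √(0.749·0.251/227) = √(0.000828189) = 0.0288.
z = (0.7797 − 0.749)/0.0288 = 0.0307/0.0288 = 1.07.
p-value = 2·P(Z > 1.068) ≈ 0.2855; since p > α = 0.05, fail to reject H₀.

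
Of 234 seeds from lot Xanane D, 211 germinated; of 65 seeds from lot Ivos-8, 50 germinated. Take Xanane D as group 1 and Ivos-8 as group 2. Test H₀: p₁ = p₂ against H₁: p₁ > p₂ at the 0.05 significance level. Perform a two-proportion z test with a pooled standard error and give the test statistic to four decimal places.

p̂₁ = 211/234 = 0.901709, p̂₂ = 50/65 = 0.769231.
Pooled p̂ = (211+50)/(234+65) = 261/299 = 0.872910.
SE = √(p̂(1−p̂)(1/n₁+1/n₂)) = √(0.872910·0.127090·0.0196581) = √(0.00218084) = 0.046699.
z = (0.901709 − 0.769231)/0.046699 = 0.132478/0.046699 = 2.8368.
p-value = P(Z > 2.837) ≈ 0.0023. With α = 0.05, reject H₀.

z = 2.8368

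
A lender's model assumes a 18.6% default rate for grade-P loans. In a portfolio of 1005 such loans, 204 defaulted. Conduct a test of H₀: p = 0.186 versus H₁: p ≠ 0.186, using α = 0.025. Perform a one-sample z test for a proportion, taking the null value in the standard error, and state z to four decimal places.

p̂ = 204/1005 = 0.202985.
Standard error under H₀: √(0.186×0.814/1005) = 0.012274.
z = (0.202985 − 0.186)/0.012274 = 0.016985/0.012274 = 1.3838.
p-value = 2·P(Z > 1.384) ≈ 0.1664. With α = 0.025, fail to reject H₀.

z = 1.3838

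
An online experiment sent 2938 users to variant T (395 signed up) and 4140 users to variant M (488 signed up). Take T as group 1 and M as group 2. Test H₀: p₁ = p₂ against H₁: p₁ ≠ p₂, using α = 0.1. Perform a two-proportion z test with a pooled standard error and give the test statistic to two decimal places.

p̂₁ = 395/2938 = 0.13445, p̂₂ = 488/4140 = 0.11787.
Pooled p̂ = (395+488)/(2938+4140) = 883/7078 = 0.12475.
SE = √(0.10919 × 0.000581913) = 0.00797.
z = (0.13445 − 0.11787)/0.00797 = 0.01658/0.00797 = 2.08.
p-value = 2·P(Z > 2.079) ≈ 0.0376; since p < α = 0.1, reject H₀.

z = 2.08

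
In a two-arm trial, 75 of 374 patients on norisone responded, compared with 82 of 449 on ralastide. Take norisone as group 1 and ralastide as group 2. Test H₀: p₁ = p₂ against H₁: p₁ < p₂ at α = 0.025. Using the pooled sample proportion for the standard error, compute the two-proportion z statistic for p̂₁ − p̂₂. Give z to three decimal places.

z = 0.651

p̂₁ = 75/374 ≈ 0.20053, p̂₂ = 82/449 ≈ 0.18263.
Pooled p̂ = (75+82)/(374+449) = 157/823 = 0.19077.
SE = √(0.154374 × 0.00490097) = 0.02751.
z = (0.20053 − 0.18263)/0.02751 = 0.01790/0.02751 = 0.651.
p-value = P(Z < 0.651) ≈ 0.7425; since p > α = 0.025, fail to reject H₀.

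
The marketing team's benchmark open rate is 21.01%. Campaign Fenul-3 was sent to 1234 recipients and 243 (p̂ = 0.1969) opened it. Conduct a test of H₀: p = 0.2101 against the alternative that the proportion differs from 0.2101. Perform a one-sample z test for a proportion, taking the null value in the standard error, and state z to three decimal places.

z = -1.136

p̂ = 243/1234 ≈ 0.19692.
SE = √(p₀(1−p₀)/n) = √(0.16596/1234) = 0.01160.
z = (0.19692 − 0.2101)/0.01160 = -0.01318/0.01160 = -1.136.
p-value = 2·P(Z > 1.136) ≈ 0.2558.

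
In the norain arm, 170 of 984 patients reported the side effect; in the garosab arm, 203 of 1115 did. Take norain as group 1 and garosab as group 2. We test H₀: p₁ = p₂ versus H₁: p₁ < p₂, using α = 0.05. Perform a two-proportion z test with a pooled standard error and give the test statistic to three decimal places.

z = -0.556

p̂₁ = 170/984 = 0.17276, p̂₂ = 203/1115 = 0.18206.
Pooled p̂ = (170+203)/(984+1115) = 373/2099 = 0.17770.
SE = √(0.146125 × 0.00191312) = 0.01672.
z = (0.17276 − 0.18206)/0.01672 = -0.00930/0.01672 = -0.556.
p-value = P(Z < -0.556) ≈ 0.2891, so at α = 0.05 we fail to reject H₀.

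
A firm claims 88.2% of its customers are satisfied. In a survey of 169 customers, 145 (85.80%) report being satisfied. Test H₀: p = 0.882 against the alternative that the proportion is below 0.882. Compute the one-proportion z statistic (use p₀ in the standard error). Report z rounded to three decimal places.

p̂ = 145/169 = 0.857988.
Standard error under H₀: √(0.882×0.118/169) = 0.024816.
z = (0.857988 − 0.882)/0.024816 = -0.024012/0.024816 = -0.968.
p-value = P(Z < -0.968) ≈ 0.1666.

z = -0.968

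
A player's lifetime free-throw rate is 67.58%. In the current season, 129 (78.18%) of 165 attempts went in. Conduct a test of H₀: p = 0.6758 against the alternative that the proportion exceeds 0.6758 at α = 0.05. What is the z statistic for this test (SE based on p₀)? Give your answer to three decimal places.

p̂ = 129/165 = 0.78182.
Under H₀, SE = √(0.6758·0.3242/165) = √(0.00132784) = 0.03644.
z = (0.78182 − 0.6758)/0.03644 = 0.10602/0.03644 = 2.909.
p-value = P(Z > 2.909) ≈ 0.0018, so at α = 0.05 we reject H₀.

z = 2.909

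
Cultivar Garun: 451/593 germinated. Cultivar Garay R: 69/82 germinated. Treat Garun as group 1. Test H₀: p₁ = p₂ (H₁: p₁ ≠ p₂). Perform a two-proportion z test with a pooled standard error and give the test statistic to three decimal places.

z = -1.633

p̂₁ = 451/593 ≈ 0.76054, p̂₂ = 69/82 ≈ 0.84146.
Pooled p̂ = (451+69)/(593+82) = 520/675 = 0.77037.
SE = √(0.1769 × 0.0138815) = 0.04955.
z = (0.76054 − 0.84146)/0.04955 = -0.08092/0.04955 = -1.633.
p-value = 2·P(Z > 1.633) ≈ 0.1025.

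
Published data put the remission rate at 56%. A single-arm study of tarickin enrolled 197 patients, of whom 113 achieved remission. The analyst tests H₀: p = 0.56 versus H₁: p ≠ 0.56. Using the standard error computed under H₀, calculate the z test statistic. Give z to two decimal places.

z = 0.38

p̂ = 113/197 ≈ 0.5736.
Standard error under H₀: √(0.56×0.44/197) = 0.0354.
z = (0.5736 − 0.56)/0.0354 = 0.0136/0.0354 = 0.38.
p-value = 2·P(Z > 0.385) ≈ 0.7005.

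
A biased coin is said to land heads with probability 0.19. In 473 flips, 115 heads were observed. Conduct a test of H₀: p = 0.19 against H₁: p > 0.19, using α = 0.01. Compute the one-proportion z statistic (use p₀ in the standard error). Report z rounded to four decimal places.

z = 2.9454

p̂ = 115/473 = 0.243129.
Under H₀, SE = √(0.19·0.81/473) = √(0.00032537) = 0.018038.
z = (0.243129 − 0.19)/0.018038 = 0.053129/0.018038 = 2.9454.
p-value = P(Z > 2.945) ≈ 0.0016, so at α = 0.01 we reject H₀.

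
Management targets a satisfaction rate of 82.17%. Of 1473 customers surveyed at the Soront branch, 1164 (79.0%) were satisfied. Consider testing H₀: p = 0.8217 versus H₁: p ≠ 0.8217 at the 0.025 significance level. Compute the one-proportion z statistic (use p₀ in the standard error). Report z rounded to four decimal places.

z = -3.1561

p̂ = 1164/1473 = 0.790224.
Standard error under H₀: √(0.8217×0.1783/1473) = 0.009973.
z = (0.790224 − 0.8217)/0.009973 = -0.031476/0.009973 = -3.1561.
p-value = 2·P(Z > 3.156) ≈ 0.0016, so at α = 0.025 we reject H₀.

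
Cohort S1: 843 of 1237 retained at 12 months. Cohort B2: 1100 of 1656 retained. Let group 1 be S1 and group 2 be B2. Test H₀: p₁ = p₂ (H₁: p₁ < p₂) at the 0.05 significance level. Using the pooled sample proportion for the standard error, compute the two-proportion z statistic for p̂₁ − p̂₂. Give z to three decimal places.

z = 0.977

p̂₁ = 843/1237 = 0.68149, p̂₂ = 1100/1656 = 0.66425.
Pooled p̂ = (843+1100)/(1237+1656) = 1943/2893 = 0.67162.
SE = √(0.220546 × 0.00141227) = 0.01765.
z = (0.68149 − 0.66425)/0.01765 = 0.01724/0.01765 = 0.977.
p-value = P(Z < 0.977) ≈ 0.8356. With α = 0.05, fail to reject H₀.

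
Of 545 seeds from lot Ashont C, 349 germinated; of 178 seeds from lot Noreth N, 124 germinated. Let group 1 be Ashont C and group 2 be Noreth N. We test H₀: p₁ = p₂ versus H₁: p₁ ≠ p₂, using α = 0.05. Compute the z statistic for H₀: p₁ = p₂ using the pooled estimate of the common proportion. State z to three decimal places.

z = -1.370

p̂₁ = 349/545 ≈ 0.64037, p̂₂ = 124/178 ≈ 0.69663.
Pooled p̂ = (349+124)/(545+178) = 473/723 = 0.65422.
SE = √(p̂(1−p̂)(1/n₁+1/n₂)) = √(0.65422·0.34578·0.00745284) = √(0.00168596) = 0.04106.
z = (0.64037 − 0.69663)/0.04106 = -0.05626/0.04106 = -1.370.
Two-sided p-value ≈ 2·Φ(−1.370) = 0.1706, so at α = 0.05 we fail to reject H₀.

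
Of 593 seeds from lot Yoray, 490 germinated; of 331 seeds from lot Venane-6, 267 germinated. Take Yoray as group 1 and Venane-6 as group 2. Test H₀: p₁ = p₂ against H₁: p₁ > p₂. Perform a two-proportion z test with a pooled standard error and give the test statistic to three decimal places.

p̂₁ = 490/593 ≈ 0.82631, p̂₂ = 267/331 ≈ 0.80665.
Pooled p̂ = (490+267)/(593+331) = 757/924 = 0.81926.
SE = √(p̂(1−p̂)(1/n₁+1/n₂)) = √(0.81926·0.18074·0.00470749) = √(0.00069704) = 0.02640.
z = (0.82631 − 0.80665)/0.02640 = 0.01966/0.02640 = 0.745.
p-value = P(Z > 0.745) ≈ 0.2282.

z = 0.745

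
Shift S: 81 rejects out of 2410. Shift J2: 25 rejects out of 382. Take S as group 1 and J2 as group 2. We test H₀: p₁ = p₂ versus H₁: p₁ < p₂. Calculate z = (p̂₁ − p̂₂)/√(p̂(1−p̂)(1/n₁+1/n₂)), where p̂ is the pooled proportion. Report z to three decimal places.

z = -3.025

p̂₁ = 81/2410 = 0.033610, p̂₂ = 25/382 = 0.065445.
Pooled p̂ = (81+25)/(2410+382) = 106/2792 = 0.037966.
SE = √(0.0365242 × 0.00303274) = 0.010525.
z = (0.033610 − 0.065445)/0.010525 = -0.031835/0.010525 = -3.025.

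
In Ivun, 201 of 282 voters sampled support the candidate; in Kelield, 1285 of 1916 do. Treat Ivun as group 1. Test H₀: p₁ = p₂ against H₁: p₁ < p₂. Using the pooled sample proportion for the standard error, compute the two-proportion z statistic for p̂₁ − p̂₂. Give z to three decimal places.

p̂₁ = 201/282 ≈ 0.71277, p̂₂ = 1285/1916 ≈ 0.67067.
Pooled p̂ = (201+1285)/(282+1916) = 1486/2198 = 0.67607.
SE = √(0.219 × 0.00406802) = 0.02985.
z = (0.71277 − 0.67067)/0.02985 = 0.04210/0.02985 = 1.410.
p-value = P(Z < 1.410) ≈ 0.9208.

z = 1.410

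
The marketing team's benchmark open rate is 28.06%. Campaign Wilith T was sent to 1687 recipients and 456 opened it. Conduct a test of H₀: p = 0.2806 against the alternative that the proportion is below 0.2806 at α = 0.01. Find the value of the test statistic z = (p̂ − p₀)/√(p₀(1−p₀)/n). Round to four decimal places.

z = -0.9414

p̂ = 456/1687 ≈ 0.270302.
Standard error under H₀: √(0.2806×0.7194/1687) = 0.010939.
z = (0.270302 − 0.2806)/0.010939 = -0.010298/0.010939 = -0.9414.
p-value = P(Z < -0.941) ≈ 0.1733. With α = 0.01, fail to reject H₀.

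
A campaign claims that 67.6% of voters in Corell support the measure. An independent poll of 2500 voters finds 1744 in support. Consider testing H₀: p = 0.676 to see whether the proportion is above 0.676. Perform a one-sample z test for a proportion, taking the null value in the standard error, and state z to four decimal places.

p̂ = 1744/2500 ≈ 0.697600.
Under H₀, SE = √(0.676·0.324/2500) = √(8.76096e-05) = 0.009360.
z = (0.697600 − 0.676)/0.009360 = 0.021600/0.009360 = 2.3077.

z = 2.3077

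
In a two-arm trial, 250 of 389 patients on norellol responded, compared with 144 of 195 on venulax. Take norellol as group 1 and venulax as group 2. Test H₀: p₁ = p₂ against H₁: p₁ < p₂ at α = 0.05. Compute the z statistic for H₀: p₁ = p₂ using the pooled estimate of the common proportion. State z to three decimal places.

z = -2.330

p̂₁ = 250/389 = 0.64267, p̂₂ = 144/195 = 0.73846.
Pooled p̂ = (250+144)/(389+195) = 394/584 = 0.67466.
SE = √(p̂(1−p̂)(1/n₁+1/n₂)) = √(0.67466·0.32534·0.0076989) = √(0.00168987) = 0.04111.
z = (0.64267 − 0.73846)/0.04111 = -0.09579/0.04111 = -2.330.
p-value = P(Z < -2.330) ≈ 0.0099. With α = 0.05, reject H₀.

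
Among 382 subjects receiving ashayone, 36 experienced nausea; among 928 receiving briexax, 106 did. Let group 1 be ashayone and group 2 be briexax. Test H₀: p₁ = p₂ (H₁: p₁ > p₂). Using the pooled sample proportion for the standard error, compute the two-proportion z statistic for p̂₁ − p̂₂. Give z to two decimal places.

p̂₁ = 36/382 ≈ 0.0942, p̂₂ = 106/928 ≈ 0.1142.
Pooled p̂ = (36+106)/(382+928) = 142/1310 = 0.1084.
SE = √(p̂(1−p̂)(1/n₁+1/n₂)) = √(0.1084·0.8916·0.00369539) = √(0.000357148) = 0.0189.
z = (0.0942 − 0.1142)/0.0189 = -0.0200/0.0189 = -1.06.

z = -1.06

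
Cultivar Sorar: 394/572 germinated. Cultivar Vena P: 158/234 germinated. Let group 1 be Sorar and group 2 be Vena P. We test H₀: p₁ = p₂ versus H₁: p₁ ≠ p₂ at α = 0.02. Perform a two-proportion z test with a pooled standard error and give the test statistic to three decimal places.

z = 0.377

p̂₁ = 394/572 = 0.68881, p̂₂ = 158/234 = 0.67521.
Pooled p̂ = (394+158)/(572+234) = 552/806 = 0.68486.
SE = √(0.215825 × 0.00602176) = 0.03605.
z = (0.68881 − 0.67521)/0.03605 = 0.01360/0.03605 = 0.377.
Two-sided p-value ≈ 2·Φ(−0.377) = 0.7060, so at α = 0.02 we fail to reject H₀.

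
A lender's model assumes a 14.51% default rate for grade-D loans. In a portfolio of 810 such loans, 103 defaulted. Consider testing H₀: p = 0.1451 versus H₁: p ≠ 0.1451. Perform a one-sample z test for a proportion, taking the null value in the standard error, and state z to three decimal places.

z = -1.450

p̂ = 103/810 = 0.127160.
Under H₀, SE = √(0.1451·0.8549/810) = √(0.000153143) = 0.012375.
z = (0.127160 − 0.1451)/0.012375 = -0.017940/0.012375 = -1.450.
Two-sided p-value ≈ 2·Φ(−1.450) = 0.1472.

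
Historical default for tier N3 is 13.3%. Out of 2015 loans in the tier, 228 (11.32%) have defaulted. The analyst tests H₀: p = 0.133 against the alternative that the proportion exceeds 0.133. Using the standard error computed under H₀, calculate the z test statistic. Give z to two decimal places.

z = -2.62

p̂ = 228/2015 = 0.113151.
Under H₀, SE = √(0.133·0.867/2015) = √(5.72263e-05) = 0.007565.
z = (0.113151 − 0.133)/0.007565 = -0.019849/0.007565 = -2.62.
p-value = P(Z > -2.624) ≈ 0.9957.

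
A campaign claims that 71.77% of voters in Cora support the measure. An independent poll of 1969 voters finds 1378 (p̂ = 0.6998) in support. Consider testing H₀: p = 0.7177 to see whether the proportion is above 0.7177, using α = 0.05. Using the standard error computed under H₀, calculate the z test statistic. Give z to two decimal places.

z = -1.76

p̂ = 1378/1969 ≈ 0.69985.
SE = √(p₀(1−p₀)/n) = √(0.20261/1969) = 0.01014.
z = (0.69985 − 0.7177)/0.01014 = -0.01785/0.01014 = -1.76.
p-value = P(Z > -1.760) ≈ 0.9608. With α = 0.05, fail to reject H₀.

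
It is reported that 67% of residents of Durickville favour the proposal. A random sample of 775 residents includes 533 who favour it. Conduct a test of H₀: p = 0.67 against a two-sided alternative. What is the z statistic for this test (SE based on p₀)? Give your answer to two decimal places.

p̂ = 533/775 ≈ 0.6877.
Standard error under H₀: √(0.67×0.33/775) = 0.0169.
z = (0.6877 − 0.67)/0.0169 = 0.0177/0.0169 = 1.05.
Two-sided p-value ≈ 2·Φ(−1.050) = 0.2935.

z = 1.05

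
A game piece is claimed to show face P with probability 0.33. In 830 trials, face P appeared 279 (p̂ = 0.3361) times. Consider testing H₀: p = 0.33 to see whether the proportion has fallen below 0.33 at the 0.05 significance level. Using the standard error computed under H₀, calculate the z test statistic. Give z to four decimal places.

p̂ = 279/830 ≈ 0.336145.
Standard error under H₀: √(0.33×0.67/830) = 0.016321.
z = (0.336145 − 0.33)/0.016321 = 0.006145/0.016321 = 0.3765.
p-value = P(Z < 0.376) ≈ 0.6467. With α = 0.05, fail to reject H₀.

z = 0.3765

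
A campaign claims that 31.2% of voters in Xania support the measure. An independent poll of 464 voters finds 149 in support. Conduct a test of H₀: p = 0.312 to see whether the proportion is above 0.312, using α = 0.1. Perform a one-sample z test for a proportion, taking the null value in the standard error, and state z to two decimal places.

p̂ = 149/464 ≈ 0.3211.
SE = √(p₀(1−p₀)/n) = √(0.21466/464) = 0.0215.
z = (0.3211 − 0.312)/0.0215 = 0.0091/0.0215 = 0.42.
p-value = P(Z > 0.424) ≈ 0.3358; since p > α = 0.1, fail to reject H₀.

z = 0.42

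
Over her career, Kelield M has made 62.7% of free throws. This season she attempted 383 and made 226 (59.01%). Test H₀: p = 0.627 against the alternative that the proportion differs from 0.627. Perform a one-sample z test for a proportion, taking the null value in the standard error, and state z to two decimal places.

z = -1.49

p̂ = 226/383 = 0.5901.
SE = √(p₀(1−p₀)/n) = √(0.23387/383) = 0.0247.
z = (0.5901 − 0.627)/0.0247 = -0.0369/0.0247 = -1.49.
p-value = 2·P(Z > 1.494) ≈ 0.1351.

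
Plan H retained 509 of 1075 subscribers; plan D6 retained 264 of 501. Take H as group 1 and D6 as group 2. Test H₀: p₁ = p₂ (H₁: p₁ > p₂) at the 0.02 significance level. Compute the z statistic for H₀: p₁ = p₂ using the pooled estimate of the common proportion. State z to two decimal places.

z = -1.98

p̂₁ = 509/1075 ≈ 0.4735, p̂₂ = 264/501 ≈ 0.5269.
Pooled p̂ = (509+264)/(1075+501) = 773/1576 = 0.4905.
SE = √(p̂(1−p̂)(1/n₁+1/n₂)) = √(0.4905·0.5095·0.00292624) = √(0.000731295) = 0.0270.
z = (0.4735 − 0.5269)/0.0270 = -0.0534/0.0270 = -1.98.
p-value = P(Z > -1.977) ≈ 0.9760; since p > α = 0.02, fail to reject H₀.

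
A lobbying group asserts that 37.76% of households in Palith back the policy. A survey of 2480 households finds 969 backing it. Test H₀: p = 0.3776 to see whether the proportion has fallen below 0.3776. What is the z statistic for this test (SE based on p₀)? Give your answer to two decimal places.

p̂ = 969/2480 ≈ 0.3907.
Standard error under H₀: √(0.3776×0.6224/2480) = 0.0097.
z = (0.3907 − 0.3776)/0.0097 = 0.0131/0.0097 = 1.35.

z = 1.35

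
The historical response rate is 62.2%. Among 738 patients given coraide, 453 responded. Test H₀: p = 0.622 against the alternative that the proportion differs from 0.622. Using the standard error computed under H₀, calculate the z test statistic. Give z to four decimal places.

z = -0.4582

p̂ = 453/738 ≈ 0.613821.
SE = √(p₀(1−p₀)/n) = √(0.23512/738) = 0.017849.
z = (0.613821 − 0.622)/0.017849 = -0.008179/0.017849 = -0.4582.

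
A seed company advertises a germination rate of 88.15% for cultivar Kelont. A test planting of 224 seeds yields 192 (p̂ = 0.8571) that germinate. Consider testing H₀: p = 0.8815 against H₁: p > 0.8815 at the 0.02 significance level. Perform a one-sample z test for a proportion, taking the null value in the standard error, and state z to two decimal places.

p̂ = 192/224 = 0.8571.
SE = √(p₀(1−p₀)/n) = √(0.10446/224) = 0.0216.
z = (0.8571 − 0.8815)/0.0216 = -0.0244/0.0216 = -1.13.
p-value = P(Z > -1.128) ≈ 0.8703. With α = 0.02, fail to reject H₀.

z = -1.13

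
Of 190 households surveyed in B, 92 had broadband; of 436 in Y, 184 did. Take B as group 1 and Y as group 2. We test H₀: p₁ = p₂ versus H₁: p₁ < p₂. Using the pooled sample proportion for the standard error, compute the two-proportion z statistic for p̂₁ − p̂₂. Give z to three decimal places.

z = 1.441

p̂₁ = 92/190 = 0.48421, p̂₂ = 184/436 = 0.42202.
Pooled p̂ = (92+184)/(190+436) = 276/626 = 0.44089.
SE = √(0.246507 × 0.00755674) = 0.04316.
z = (0.48421 − 0.42202)/0.04316 = 0.06219/0.04316 = 1.441.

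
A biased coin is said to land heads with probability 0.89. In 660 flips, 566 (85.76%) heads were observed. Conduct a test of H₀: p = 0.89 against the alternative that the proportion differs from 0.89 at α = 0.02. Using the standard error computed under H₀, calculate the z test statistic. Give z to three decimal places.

z = -2.662

p̂ = 566/660 ≈ 0.85758.
SE = √(p₀(1−p₀)/n) = √(0.0979/660) = 0.01218.
z = (0.85758 − 0.89)/0.01218 = -0.03242/0.01218 = -2.662.
p-value = 2·P(Z > 2.662) ≈ 0.0078. With α = 0.02, reject H₀.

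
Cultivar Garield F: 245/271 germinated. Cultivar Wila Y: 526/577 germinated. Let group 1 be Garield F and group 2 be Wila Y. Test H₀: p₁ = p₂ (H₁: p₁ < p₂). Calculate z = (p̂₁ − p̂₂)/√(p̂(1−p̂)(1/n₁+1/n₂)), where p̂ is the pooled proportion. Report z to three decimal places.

z = -0.357

p̂₁ = 245/271 = 0.90406, p̂₂ = 526/577 = 0.91161.
Pooled p̂ = (245+526)/(271+577) = 771/848 = 0.90920.
SE = √(p̂(1−p̂)(1/n₁+1/n₂)) = √(0.90920·0.09080·0.00542314) = √(0.000447718) = 0.02116.
z = (0.90406 − 0.91161)/0.02116 = -0.00755/0.02116 = -0.357.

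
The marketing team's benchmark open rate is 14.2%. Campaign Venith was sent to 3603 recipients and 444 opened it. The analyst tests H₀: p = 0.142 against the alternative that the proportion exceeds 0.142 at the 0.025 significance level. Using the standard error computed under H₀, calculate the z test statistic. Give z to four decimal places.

z = -3.2277

p̂ = 444/3603 ≈ 0.123231.
Standard error under H₀: √(0.142×0.858/3603) = 0.005815.
z = (0.123231 − 0.142)/0.005815 = -0.018769/0.005815 = -3.2277.
p-value = P(Z > -3.228) ≈ 0.9994. With α = 0.025, fail to reject H₀.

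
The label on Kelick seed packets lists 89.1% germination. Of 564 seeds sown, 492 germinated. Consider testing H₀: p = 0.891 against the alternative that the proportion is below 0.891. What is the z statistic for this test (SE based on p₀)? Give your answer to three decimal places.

z = -1.422

p̂ = 492/564 = 0.87234.
Under H₀, SE = √(0.891·0.109/564) = √(0.000172197) = 0.01312.
z = (0.87234 − 0.891)/0.01312 = -0.01866/0.01312 = -1.422.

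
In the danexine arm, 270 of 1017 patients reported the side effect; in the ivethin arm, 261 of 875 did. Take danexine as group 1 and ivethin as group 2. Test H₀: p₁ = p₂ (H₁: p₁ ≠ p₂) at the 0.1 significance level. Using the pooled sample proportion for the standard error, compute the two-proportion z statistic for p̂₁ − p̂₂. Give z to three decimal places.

z = -1.583

p̂₁ = 270/1017 ≈ 0.26549, p̂₂ = 261/875 ≈ 0.29829.
Pooled p̂ = (270+261)/(1017+875) = 531/1892 = 0.28066.
SE = √(p̂(1−p̂)(1/n₁+1/n₂)) = √(0.28066·0.71934·0.00212614) = √(0.000429242) = 0.02072.
z = (0.26549 − 0.29829)/0.02072 = -0.03280/0.02072 = -1.583.
p-value = 2·P(Z > 1.583) ≈ 0.1134, so at α = 0.1 we fail to reject H₀.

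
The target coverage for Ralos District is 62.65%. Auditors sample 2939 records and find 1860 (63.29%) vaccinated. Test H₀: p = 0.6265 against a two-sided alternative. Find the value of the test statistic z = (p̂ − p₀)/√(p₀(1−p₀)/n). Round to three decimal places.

p̂ = 1860/2939 = 0.63287.
SE = √(p₀(1−p₀)/n) = √(0.234/2939) = 0.00892.
z = (0.63287 − 0.6265)/0.00892 = 0.00637/0.00892 = 0.714.
p-value = 2·P(Z > 0.714) ≈ 0.4754.

z = 0.714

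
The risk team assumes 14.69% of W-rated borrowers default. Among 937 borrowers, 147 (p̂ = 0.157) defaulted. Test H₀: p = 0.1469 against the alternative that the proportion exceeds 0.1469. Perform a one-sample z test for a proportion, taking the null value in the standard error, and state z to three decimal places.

z = 0.863

p̂ = 147/937 ≈ 0.15688.
Standard error under H₀: √(0.1469×0.8531/937) = 0.01156.
z = (0.15688 − 0.1469)/0.01156 = 0.00998/0.01156 = 0.863.
p-value = P(Z > 0.863) ≈ 0.1940.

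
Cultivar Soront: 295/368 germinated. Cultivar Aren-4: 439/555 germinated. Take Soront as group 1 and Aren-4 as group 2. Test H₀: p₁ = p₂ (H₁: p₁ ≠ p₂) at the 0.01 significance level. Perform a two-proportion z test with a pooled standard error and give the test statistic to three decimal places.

p̂₁ = 295/368 = 0.80163, p̂₂ = 439/555 = 0.79099.
Pooled p̂ = (295+439)/(368+555) = 734/923 = 0.79523.
SE = √(p̂(1−p̂)(1/n₁+1/n₂)) = √(0.79523·0.20477·0.00451919) = √(0.000735894) = 0.02713.
z = (0.80163 − 0.79099)/0.02713 = 0.01064/0.02713 = 0.392.
p-value = 2·P(Z > 0.392) ≈ 0.6949, so at α = 0.01 we fail to reject H₀.

z = 0.392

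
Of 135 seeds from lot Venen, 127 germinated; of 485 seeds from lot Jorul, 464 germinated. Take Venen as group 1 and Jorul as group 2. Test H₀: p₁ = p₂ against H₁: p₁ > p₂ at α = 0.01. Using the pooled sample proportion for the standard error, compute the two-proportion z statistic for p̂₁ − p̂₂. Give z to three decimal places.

z = -0.777

p̂₁ = 127/135 = 0.94074, p̂₂ = 464/485 = 0.95670.
Pooled p̂ = (127+464)/(135+485) = 591/620 = 0.95323.
SE = √(p̂(1−p̂)(1/n₁+1/n₂)) = √(0.95323·0.04677·0.00946926) = √(0.0004222) = 0.02055.
z = (0.94074 − 0.95670)/0.02055 = -0.01596/0.02055 = -0.777.
p-value = P(Z > -0.777) ≈ 0.7813, so at α = 0.01 we fail to reject H₀.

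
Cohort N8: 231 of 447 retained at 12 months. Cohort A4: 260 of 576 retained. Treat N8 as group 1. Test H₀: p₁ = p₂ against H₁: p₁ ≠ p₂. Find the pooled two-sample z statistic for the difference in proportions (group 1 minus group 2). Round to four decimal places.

z = 2.0764

p̂₁ = 231/447 ≈ 0.516779, p̂₂ = 260/576 ≈ 0.451389.
Pooled p̂ = (231+260)/(447+576) = 491/1023 = 0.479961.
SE = √(p̂(1−p̂)(1/n₁+1/n₂)) = √(0.479961·0.520039·0.00397325) = √(0.000991716) = 0.031492.
z = (0.516779 − 0.451389)/0.031492 = 0.065390/0.031492 = 2.0764.
Two-sided p-value ≈ 2·Φ(−2.076) = 0.0379.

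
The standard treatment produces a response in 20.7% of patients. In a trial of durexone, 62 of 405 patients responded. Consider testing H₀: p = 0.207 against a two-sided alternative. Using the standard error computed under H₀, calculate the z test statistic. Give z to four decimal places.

p̂ = 62/405 = 0.153086.
Standard error under H₀: √(0.207×0.793/405) = 0.020132.
z = (0.153086 − 0.207)/0.020132 = -0.053914/0.020132 = -2.6780.

z = -2.6780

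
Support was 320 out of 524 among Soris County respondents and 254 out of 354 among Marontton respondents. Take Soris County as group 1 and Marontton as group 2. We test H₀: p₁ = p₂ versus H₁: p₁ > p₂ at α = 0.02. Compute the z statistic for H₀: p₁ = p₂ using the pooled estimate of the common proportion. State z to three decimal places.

p̂₁ = 320/524 = 0.61069, p̂₂ = 254/354 = 0.71751.
Pooled p̂ = (320+254)/(524+354) = 574/878 = 0.65376.
SE = √(p̂(1−p̂)(1/n₁+1/n₂)) = √(0.65376·0.34624·0.00473326) = √(0.00107141) = 0.03273.
z = (0.61069 − 0.71751)/0.03273 = -0.10682/0.03273 = -3.264.
p-value = P(Z > -3.264) ≈ 0.9995, so at α = 0.02 we fail to reject H₀.

z = -3.264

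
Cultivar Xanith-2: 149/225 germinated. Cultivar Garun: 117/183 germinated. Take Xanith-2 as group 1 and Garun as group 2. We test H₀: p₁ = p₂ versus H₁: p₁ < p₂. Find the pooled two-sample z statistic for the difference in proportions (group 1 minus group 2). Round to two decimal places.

z = 0.48

p̂₁ = 149/225 = 0.6622, p̂₂ = 117/183 = 0.6393.
Pooled p̂ = (149+117)/(225+183) = 266/408 = 0.6520.
SE = √(p̂(1−p̂)(1/n₁+1/n₂)) = √(0.6520·0.3480·0.00990893) = √(0.00224841) = 0.0474.
z = (0.6622 − 0.6393)/0.0474 = 0.0229/0.0474 = 0.48.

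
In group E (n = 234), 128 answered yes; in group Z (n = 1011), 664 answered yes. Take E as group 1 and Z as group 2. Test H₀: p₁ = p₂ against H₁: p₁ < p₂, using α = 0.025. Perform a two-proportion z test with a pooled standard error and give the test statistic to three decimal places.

z = -3.145

p̂₁ = 128/234 ≈ 0.54701, p̂₂ = 664/1011 ≈ 0.65678.
Pooled p̂ = (128+664)/(234+1011) = 792/1245 = 0.63614.
SE = √(p̂(1−p̂)(1/n₁+1/n₂)) = √(0.63614·0.36386·0.00526262) = √(0.00121811) = 0.03490.
z = (0.54701 − 0.65678)/0.03490 = -0.10977/0.03490 = -3.145.
p-value = P(Z < -3.145) ≈ 0.0008, so at α = 0.025 we reject H₀.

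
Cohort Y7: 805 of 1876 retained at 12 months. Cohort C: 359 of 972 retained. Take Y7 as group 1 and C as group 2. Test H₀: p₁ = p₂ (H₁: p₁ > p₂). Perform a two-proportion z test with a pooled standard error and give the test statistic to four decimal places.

p̂₁ = 805/1876 ≈ 0.429104, p̂₂ = 359/972 ≈ 0.369342.
Pooled p̂ = (805+359)/(1876+972) = 1164/2848 = 0.408708.
SE = √(0.241666 × 0.00156186) = 0.019428.
z = (0.429104 − 0.369342)/0.019428 = 0.059762/0.019428 = 3.0761.

z = 3.0761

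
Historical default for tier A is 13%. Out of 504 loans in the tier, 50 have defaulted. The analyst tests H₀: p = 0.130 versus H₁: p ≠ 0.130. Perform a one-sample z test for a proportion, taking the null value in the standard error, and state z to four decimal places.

z = -2.0556

p̂ = 50/504 ≈ 0.0992063.
SE = √(p₀(1−p₀)/n) = √(0.1131/504) = 0.0149801.
z = (0.0992063 − 0.13)/0.0149801 = -0.0307937/0.0149801 = -2.0556.
p-value = 2·P(Z > 2.056) ≈ 0.0398.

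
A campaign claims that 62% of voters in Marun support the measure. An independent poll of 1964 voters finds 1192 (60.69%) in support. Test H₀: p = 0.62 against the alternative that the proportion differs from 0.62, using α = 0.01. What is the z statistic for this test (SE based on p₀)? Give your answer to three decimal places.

p̂ = 1192/1964 ≈ 0.606925.
SE = √(p₀(1−p₀)/n) = √(0.2356/1964) = 0.010953.
z = (0.606925 − 0.62)/0.010953 = -0.013075/0.010953 = -1.194.
Two-sided p-value ≈ 2·Φ(−1.194) = 0.2326, so at α = 0.01 we fail to reject H₀.

z = -1.194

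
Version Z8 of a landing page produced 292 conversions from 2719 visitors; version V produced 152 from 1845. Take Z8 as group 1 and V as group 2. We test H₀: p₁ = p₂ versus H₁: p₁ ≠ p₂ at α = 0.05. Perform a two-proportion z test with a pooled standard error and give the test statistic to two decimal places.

z = 2.80

p̂₁ = 292/2719 ≈ 0.10739, p̂₂ = 152/1845 ≈ 0.08238.
Pooled p̂ = (292+152)/(2719+1845) = 444/4564 = 0.09728.
SE = √(p̂(1−p̂)(1/n₁+1/n₂)) = √(0.09728·0.90272·0.000909788) = √(7.98967e-05) = 0.00894.
z = (0.10739 − 0.08238)/0.00894 = 0.02501/0.00894 = 2.80.
Two-sided p-value ≈ 2·Φ(−2.798) = 0.0051. With α = 0.05, reject H₀.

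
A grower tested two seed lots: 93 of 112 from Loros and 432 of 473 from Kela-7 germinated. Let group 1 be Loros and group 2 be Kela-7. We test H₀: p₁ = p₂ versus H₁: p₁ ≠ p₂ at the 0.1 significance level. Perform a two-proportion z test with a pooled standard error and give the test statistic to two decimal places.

z = -2.60

p̂₁ = 93/112 = 0.8304, p̂₂ = 432/473 = 0.9133.
Pooled p̂ = (93+432)/(112+473) = 525/585 = 0.8974.
SE = √(p̂(1−p̂)(1/n₁+1/n₂)) = √(0.8974·0.1026·0.0110427) = √(0.00101643) = 0.0319.
z = (0.8304 − 0.9133)/0.0319 = -0.0829/0.0319 = -2.60.
p-value = 2·P(Z > 2.602) ≈ 0.0093. With α = 0.1, reject H₀.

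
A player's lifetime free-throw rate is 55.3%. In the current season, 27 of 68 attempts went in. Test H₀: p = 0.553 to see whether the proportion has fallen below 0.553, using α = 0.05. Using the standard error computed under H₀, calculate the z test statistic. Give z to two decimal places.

z = -2.59

p̂ = 27/68 = 0.3971.
Under H₀, SE = √(0.553·0.447/68) = √(0.00363516) = 0.0603.
z = (0.3971 − 0.553)/0.0603 = -0.1559/0.0603 = -2.59.
p-value = P(Z < -2.586) ≈ 0.0048; since p < α = 0.05, reject H₀.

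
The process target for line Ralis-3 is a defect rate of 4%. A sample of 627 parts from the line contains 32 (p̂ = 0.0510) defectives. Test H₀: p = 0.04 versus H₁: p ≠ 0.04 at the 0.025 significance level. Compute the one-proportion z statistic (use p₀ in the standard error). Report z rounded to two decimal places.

z = 1.41

p̂ = 32/627 ≈ 0.0510.
Under H₀, SE = √(0.04·0.96/627) = √(6.1244e-05) = 0.0078.
z = (0.0510 − 0.04)/0.0078 = 0.0110/0.0078 = 1.41.
p-value = 2·P(Z > 1.410) ≈ 0.1585; since p > α = 0.025, fail to reject H₀.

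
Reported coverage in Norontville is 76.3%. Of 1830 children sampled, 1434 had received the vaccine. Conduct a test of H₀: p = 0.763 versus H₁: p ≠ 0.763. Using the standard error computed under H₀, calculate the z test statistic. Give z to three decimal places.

z = 2.073

p̂ = 1434/1830 = 0.78361.
SE = √(p₀(1−p₀)/n) = √(0.18083/1830) = 0.00994.
z = (0.78361 − 0.763)/0.00994 = 0.02061/0.00994 = 2.073.
Two-sided p-value ≈ 2·Φ(−2.073) = 0.0382.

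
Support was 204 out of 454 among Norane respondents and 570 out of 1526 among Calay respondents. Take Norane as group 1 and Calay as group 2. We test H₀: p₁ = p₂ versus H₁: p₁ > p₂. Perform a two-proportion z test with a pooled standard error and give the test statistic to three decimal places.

z = 2.906

p̂₁ = 204/454 = 0.44934, p̂₂ = 570/1526 = 0.37353.
Pooled p̂ = (204+570)/(454+1526) = 774/1980 = 0.39091.
SE = √(p̂(1−p̂)(1/n₁+1/n₂)) = √(0.39091·0.60909·0.00285795) = √(0.000680476) = 0.02609.
z = (0.44934 − 0.37353)/0.02609 = 0.07581/0.02609 = 2.906.
p-value = P(Z > 2.906) ≈ 0.0018.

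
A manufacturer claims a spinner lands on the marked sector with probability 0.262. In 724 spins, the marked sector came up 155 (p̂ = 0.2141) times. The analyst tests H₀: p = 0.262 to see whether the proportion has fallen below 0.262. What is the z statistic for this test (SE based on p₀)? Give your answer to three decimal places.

p̂ = 155/724 = 0.21409.
Standard error under H₀: √(0.262×0.738/724) = 0.01634.
z = (0.21409 − 0.262)/0.01634 = -0.04791/0.01634 = -2.932.
p-value = P(Z < -2.932) ≈ 0.0017.

z = -2.932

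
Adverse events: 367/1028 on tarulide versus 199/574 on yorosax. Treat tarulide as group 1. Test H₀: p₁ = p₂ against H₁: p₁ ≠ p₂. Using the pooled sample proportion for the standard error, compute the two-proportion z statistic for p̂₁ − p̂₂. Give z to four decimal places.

z = 0.4141

p̂₁ = 367/1028 ≈ 0.357004, p̂₂ = 199/574 ≈ 0.346690.
Pooled p̂ = (367+199)/(1028+574) = 566/1602 = 0.353308.
SE = √(p̂(1−p̂)(1/n₁+1/n₂)) = √(0.353308·0.646692·0.00271492) = √(0.00062031) = 0.024906.
z = (0.357004 − 0.346690)/0.024906 = 0.010314/0.024906 = 0.4141.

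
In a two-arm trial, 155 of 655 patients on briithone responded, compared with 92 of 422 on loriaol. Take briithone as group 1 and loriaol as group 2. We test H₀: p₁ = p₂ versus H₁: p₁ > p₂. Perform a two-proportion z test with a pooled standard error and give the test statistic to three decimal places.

z = 0.710

p̂₁ = 155/655 ≈ 0.23664, p̂₂ = 92/422 ≈ 0.21801.
Pooled p̂ = (155+92)/(655+422) = 247/1077 = 0.22934.
SE = √(p̂(1−p̂)(1/n₁+1/n₂)) = √(0.22934·0.77066·0.00389639) = √(0.000688661) = 0.02624.
z = (0.23664 − 0.21801)/0.02624 = 0.01863/0.02624 = 0.710.
p-value = P(Z > 0.710) ≈ 0.2389.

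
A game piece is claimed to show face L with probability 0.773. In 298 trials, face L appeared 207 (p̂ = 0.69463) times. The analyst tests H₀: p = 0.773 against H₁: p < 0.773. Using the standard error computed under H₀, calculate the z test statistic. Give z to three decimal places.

p̂ = 207/298 = 0.694631.
Standard error under H₀: √(0.773×0.227/298) = 0.024266.
z = (0.694631 − 0.773)/0.024266 = -0.078369/0.024266 = -3.230.
p-value = P(Z < -3.230) ≈ 0.0006.

z = -3.230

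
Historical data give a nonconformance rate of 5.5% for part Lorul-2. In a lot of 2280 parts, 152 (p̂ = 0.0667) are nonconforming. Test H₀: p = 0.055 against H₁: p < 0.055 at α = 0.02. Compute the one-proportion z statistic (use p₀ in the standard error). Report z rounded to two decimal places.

z = 2.44

p̂ = 152/2280 = 0.0667.
Under H₀, SE = √(0.055·0.945/2280) = √(2.27961e-05) = 0.0048.
z = (0.0667 − 0.055)/0.0048 = 0.0117/0.0048 = 2.44.
p-value = P(Z < 2.444) ≈ 0.9927; since p > α = 0.02, fail to reject H₀.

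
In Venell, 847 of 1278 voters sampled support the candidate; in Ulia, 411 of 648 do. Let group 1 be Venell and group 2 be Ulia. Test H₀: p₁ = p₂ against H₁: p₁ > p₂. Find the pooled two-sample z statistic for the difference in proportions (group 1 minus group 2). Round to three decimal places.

p̂₁ = 847/1278 ≈ 0.66275, p̂₂ = 411/648 ≈ 0.63426.
Pooled p̂ = (847+411)/(1278+648) = 1258/1926 = 0.65317.
SE = √(p̂(1−p̂)(1/n₁+1/n₂)) = √(0.65317·0.34683·0.00232568) = √(0.00052686) = 0.02295.
z = (0.66275 − 0.63426)/0.02295 = 0.02849/0.02295 = 1.241.
p-value = P(Z > 1.241) ≈ 0.1072.

z = 1.241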